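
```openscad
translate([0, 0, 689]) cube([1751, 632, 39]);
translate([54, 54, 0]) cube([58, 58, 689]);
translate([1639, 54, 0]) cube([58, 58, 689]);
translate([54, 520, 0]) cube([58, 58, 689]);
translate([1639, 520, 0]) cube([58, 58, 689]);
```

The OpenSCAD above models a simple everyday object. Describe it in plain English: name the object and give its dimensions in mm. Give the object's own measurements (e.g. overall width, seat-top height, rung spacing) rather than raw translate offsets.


A table: top 1751 mm (x) × 632 mm (y), 39 mm thick, upper face at z = 728 mm, on four 58×58 mm square legs, each inset 54 mm from the nearest pair of top edges from z = 0 to the bottom of the top.


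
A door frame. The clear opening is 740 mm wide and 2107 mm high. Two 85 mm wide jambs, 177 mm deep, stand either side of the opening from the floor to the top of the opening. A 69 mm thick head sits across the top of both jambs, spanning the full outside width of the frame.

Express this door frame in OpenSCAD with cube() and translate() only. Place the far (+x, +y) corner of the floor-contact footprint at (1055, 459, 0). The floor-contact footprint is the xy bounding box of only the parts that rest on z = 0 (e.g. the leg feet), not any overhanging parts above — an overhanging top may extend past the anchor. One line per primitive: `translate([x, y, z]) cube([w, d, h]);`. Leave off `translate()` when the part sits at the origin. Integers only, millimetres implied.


translate([145, 282, 0]) cube([85, 177, 2107]);
translate([970, 282, 0]) cube([85, 177, 2107]);
translate([145, 282, 2107]) cube([910, 177, 69]);


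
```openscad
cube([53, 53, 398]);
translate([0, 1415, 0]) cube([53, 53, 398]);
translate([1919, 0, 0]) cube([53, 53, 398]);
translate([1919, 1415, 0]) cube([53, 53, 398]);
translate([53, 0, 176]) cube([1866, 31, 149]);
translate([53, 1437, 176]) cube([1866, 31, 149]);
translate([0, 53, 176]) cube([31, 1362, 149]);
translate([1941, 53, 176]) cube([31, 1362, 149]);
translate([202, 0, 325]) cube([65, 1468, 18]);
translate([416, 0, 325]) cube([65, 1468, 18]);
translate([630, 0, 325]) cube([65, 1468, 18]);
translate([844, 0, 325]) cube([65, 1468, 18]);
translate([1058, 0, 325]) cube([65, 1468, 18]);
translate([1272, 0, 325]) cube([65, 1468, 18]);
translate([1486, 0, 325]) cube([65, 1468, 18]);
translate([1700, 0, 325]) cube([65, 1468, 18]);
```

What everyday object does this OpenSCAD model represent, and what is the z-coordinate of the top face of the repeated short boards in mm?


A bed frame. The slat-top height is 343 mm.

Four posts, four rails, and a row of slats — a bed frame. Slats sit on the rails at z = 176 + 149 = 325; with slat thickness 18, the top is 343 mm.


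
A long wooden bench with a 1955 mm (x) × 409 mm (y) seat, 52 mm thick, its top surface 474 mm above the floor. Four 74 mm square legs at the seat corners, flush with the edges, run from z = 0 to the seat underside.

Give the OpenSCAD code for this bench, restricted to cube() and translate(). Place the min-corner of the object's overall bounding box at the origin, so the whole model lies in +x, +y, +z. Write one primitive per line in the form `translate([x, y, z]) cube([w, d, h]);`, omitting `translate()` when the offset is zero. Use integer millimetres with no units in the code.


translate([0, 0, 422]) cube([1955, 409, 52]);
cube([74, 74, 422]);
translate([0, 335, 0]) cube([74, 74, 422]);
translate([1881, 0, 0]) cube([74, 74, 422]);
translate([1881, 335, 0]) cube([74, 74, 422]);


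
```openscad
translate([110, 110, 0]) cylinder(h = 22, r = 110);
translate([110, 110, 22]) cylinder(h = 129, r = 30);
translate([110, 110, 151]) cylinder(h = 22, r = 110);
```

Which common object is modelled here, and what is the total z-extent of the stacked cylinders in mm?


A spool. The overall height is 173 mm.

Three coaxial cylinders, large–small–large — a spool. Two 22 mm flanges and a 129 mm core give 22 + 129 + 22 = 173 mm.


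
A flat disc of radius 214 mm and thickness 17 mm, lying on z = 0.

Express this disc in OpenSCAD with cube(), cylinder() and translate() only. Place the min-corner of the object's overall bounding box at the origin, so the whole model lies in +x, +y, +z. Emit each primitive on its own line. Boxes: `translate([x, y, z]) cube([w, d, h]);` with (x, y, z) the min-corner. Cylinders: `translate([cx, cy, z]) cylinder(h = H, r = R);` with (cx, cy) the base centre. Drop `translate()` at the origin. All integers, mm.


translate([214, 214, 0]) cylinder(h = 17, r = 214);


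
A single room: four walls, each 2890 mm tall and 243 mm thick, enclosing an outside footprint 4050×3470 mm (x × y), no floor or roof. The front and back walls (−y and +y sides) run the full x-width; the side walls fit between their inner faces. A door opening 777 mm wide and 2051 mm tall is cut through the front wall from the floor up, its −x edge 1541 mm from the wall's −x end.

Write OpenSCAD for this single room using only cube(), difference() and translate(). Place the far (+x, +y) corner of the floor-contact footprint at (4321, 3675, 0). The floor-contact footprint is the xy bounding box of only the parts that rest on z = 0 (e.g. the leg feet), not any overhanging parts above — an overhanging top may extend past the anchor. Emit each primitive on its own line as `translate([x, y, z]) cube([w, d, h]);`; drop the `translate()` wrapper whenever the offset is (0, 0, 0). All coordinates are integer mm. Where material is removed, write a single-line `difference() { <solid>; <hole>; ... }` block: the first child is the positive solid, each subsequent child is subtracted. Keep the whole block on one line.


difference() { translate([271, 205, 0]) cube([4050, 243, 2890]); translate([1812, 205, 0]) cube([777, 243, 2051]); }
translate([271, 3432, 0]) cube([4050, 243, 2890]);
translate([271, 448, 0]) cube([243, 2984, 2890]);
translate([4078, 448, 0]) cube([243, 2984, 2890]);


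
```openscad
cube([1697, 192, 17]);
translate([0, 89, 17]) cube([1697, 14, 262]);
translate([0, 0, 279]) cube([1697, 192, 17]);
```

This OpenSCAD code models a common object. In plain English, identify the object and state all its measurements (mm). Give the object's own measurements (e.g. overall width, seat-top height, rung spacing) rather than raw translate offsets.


An I-beam lying along x, 1697 mm long. Overall section height 296 mm. Two flanges 192 mm wide (y) and 17 mm thick, one on the floor and one at the top; a web 14 mm thick runs between them, centred on the flange width.


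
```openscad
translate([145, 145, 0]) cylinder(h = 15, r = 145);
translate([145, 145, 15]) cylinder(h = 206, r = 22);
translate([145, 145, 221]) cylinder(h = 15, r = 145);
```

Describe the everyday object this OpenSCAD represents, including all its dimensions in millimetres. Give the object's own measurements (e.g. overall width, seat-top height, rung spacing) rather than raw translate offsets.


A spool: two coaxial disc flanges of radius 145 mm and thickness 15 mm, joined by a core cylinder of radius 22 mm and height 206 mm. The lower flange rests on z = 0 and the three cylinders share a vertical axis.


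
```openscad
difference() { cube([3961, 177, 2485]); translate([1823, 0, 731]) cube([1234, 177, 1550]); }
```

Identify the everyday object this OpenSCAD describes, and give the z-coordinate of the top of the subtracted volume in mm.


A wall with a window opening. The window head height is 2281 mm.

A wall with a rectangular opening subtracted — a window. Sill at z = 731, opening 1550 mm tall, so the head is at 731 + 1550 = 2281 mm.


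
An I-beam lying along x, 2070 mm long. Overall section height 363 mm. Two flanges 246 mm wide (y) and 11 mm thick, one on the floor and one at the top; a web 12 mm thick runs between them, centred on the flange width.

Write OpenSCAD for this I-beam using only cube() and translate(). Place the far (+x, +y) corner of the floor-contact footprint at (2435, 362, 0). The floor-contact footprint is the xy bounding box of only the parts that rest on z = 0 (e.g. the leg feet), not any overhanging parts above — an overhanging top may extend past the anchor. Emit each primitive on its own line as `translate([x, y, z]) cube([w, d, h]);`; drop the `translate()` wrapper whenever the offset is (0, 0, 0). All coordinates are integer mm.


translate([365, 116, 0]) cube([2070, 246, 11]);
translate([365, 233, 11]) cube([2070, 12, 341]);
translate([365, 116, 352]) cube([2070, 246, 11]);


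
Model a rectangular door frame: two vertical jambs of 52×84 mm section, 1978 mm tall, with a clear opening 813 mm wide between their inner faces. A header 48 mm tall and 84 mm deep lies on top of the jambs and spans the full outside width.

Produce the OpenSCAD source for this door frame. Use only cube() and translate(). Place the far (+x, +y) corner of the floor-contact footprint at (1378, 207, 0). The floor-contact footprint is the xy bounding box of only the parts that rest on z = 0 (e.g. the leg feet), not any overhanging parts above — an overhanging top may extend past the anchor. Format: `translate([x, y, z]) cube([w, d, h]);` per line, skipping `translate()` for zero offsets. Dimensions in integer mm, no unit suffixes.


translate([461, 123, 0]) cube([52, 84, 1978]);
translate([1326, 123, 0]) cube([52, 84, 1978]);
translate([461, 123, 1978]) cube([917, 84, 48]);


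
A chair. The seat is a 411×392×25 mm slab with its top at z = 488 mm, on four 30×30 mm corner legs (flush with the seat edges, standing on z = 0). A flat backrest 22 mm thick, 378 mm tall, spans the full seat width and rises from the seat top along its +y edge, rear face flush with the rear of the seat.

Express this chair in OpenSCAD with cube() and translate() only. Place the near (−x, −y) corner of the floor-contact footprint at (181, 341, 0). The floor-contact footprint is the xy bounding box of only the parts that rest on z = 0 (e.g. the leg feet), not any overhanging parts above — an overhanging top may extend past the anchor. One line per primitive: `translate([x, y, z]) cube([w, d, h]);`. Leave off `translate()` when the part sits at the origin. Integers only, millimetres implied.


// leg_h = 488 - 25 = 463
translate([181, 341, 463]) cube([411, 392, 25]);
translate([181, 341, 0]) cube([30, 30, 463]);
translate([562, 341, 0]) cube([30, 30, 463]);
translate([181, 703, 0]) cube([30, 30, 463]);
translate([562, 703, 0]) cube([30, 30, 463]);
translate([181, 711, 488]) cube([411, 22, 378]);


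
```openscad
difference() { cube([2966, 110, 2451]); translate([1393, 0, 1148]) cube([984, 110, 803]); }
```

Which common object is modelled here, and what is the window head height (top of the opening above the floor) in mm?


A wall with a window opening. The window head height is 1951 mm.

A wall with a rectangular opening subtracted — a window. Sill at z = 1148, opening 803 mm tall, so the head is at 1148 + 803 = 1951 mm.


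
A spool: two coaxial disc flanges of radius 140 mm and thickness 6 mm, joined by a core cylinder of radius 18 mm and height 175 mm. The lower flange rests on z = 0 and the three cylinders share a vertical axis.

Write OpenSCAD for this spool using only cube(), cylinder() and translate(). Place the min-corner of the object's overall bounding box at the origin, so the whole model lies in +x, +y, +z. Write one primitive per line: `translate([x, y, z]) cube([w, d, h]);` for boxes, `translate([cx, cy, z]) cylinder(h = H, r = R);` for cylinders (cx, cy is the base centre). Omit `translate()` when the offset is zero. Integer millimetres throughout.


translate([140, 140, 0]) cylinder(h = 6, r = 140);
translate([140, 140, 6]) cylinder(h = 175, r = 18);
translate([140, 140, 181]) cylinder(h = 6, r = 140);


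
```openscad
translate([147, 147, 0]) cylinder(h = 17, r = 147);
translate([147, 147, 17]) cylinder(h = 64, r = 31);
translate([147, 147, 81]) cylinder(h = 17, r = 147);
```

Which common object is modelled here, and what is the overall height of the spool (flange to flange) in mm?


A spool. The overall height is 98 mm.

Three coaxial cylinders, large–small–large — a spool. Two 17 mm flanges and a 64 mm core give 17 + 64 + 17 = 98 mm.


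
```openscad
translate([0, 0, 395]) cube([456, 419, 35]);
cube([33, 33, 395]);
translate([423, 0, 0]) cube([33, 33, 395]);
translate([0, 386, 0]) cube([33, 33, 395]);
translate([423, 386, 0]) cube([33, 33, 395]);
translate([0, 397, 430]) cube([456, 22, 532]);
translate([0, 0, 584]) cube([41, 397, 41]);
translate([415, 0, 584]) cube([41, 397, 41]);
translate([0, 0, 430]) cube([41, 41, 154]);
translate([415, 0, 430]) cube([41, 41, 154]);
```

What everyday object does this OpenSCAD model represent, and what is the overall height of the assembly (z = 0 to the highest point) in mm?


A chair. The overall height is 962 mm.

A slab on four corner posts with a tall panel at the back — a chair. The seat slab sits at z = 395 with thickness 35, and the 532 mm backrest starts at the seat top, so the overall height is 395 + 35 + 532 = 962 mm.


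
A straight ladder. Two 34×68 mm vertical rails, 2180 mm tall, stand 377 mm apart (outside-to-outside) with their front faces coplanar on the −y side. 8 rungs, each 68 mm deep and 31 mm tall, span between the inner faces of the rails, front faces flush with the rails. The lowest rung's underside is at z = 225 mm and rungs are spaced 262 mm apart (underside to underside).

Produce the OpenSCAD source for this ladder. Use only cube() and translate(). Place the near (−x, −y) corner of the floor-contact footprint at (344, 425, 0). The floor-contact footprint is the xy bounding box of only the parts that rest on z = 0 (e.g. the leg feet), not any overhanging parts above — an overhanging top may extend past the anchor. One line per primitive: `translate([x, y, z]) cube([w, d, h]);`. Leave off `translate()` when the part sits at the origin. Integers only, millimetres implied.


translate([344, 425, 0]) cube([34, 68, 2180]);
translate([687, 425, 0]) cube([34, 68, 2180]);
translate([378, 425, 225]) cube([309, 68, 31]);
translate([378, 425, 487]) cube([309, 68, 31]);
translate([378, 425, 749]) cube([309, 68, 31]);
translate([378, 425, 1011]) cube([309, 68, 31]);
translate([378, 425, 1273]) cube([309, 68, 31]);
translate([378, 425, 1535]) cube([309, 68, 31]);
translate([378, 425, 1797]) cube([309, 68, 31]);
translate([378, 425, 2059]) cube([309, 68, 31]);


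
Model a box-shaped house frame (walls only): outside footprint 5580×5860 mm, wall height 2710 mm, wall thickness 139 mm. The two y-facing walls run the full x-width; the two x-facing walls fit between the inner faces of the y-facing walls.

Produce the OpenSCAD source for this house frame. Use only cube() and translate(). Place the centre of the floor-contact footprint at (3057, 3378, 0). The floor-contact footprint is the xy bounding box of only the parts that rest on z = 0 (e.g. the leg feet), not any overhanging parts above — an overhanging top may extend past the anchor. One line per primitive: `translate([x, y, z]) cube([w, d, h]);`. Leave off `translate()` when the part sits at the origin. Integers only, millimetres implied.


translate([267, 448, 0]) cube([5580, 139, 2710]);
translate([267, 6169, 0]) cube([5580, 139, 2710]);
translate([267, 587, 0]) cube([139, 5582, 2710]);
translate([5708, 587, 0]) cube([139, 5582, 2710]);


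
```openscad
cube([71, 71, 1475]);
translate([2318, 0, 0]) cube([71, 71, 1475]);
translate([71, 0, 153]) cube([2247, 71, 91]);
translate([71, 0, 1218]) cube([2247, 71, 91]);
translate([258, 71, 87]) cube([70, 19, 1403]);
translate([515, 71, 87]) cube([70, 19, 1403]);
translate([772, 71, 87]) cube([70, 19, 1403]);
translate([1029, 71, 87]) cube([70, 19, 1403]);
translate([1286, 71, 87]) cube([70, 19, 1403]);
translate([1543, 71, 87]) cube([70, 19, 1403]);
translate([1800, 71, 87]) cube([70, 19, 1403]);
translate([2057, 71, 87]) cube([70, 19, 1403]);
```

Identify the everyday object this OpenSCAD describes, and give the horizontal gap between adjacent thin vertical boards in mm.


A fence section. The picket gap is 187 mm.

Two posts, two rails, 8 pickets — a fence section. Span 2247 mm holds 8 pickets of 70 mm with 9 equal gaps: ⌊(2247 − 8·70) / 9⌋ = 187 mm.


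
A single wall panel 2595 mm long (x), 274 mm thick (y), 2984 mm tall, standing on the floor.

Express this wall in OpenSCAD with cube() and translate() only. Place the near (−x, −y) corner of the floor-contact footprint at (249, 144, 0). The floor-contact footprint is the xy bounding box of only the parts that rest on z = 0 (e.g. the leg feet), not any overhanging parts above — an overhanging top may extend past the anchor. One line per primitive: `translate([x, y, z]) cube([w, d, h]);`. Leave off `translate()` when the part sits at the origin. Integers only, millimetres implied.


translate([249, 144, 0]) cube([2595, 274, 2984]);


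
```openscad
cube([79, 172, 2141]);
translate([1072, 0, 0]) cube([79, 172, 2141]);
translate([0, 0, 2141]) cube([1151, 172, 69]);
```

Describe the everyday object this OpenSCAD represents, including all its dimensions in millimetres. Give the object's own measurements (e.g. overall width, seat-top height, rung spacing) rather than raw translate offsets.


A door frame. The clear opening is 993 mm wide and 2141 mm high. Two 79 mm wide jambs, 172 mm deep, stand either side of the opening from the floor to the top of the opening. A 69 mm thick head sits across the top of both jambs, spanning the full outside width of the frame.


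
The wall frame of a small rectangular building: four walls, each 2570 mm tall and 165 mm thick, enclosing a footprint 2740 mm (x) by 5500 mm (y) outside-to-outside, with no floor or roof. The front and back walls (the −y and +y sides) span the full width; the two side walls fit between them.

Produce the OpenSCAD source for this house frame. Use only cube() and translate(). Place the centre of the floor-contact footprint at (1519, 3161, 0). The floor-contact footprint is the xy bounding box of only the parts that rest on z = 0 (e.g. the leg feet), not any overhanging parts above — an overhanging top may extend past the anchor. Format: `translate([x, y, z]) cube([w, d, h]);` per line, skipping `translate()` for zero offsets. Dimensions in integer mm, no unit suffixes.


translate([149, 411, 0]) cube([2740, 165, 2570]);
translate([149, 5746, 0]) cube([2740, 165, 2570]);
translate([149, 576, 0]) cube([165, 5170, 2570]);
translate([2724, 576, 0]) cube([165, 5170, 2570]);


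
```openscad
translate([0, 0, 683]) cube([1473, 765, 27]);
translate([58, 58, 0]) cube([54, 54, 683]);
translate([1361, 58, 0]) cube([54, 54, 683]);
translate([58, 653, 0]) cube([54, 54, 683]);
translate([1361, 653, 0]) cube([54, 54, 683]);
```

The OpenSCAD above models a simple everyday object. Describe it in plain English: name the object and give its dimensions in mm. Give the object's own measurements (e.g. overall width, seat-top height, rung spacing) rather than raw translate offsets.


A table: top 1473 mm (x) × 765 mm (y), 27 mm thick, upper face at z = 710 mm, on four 54×54 mm square legs, each inset 58 mm from the nearest pair of top edges from z = 0 to the bottom of the top.


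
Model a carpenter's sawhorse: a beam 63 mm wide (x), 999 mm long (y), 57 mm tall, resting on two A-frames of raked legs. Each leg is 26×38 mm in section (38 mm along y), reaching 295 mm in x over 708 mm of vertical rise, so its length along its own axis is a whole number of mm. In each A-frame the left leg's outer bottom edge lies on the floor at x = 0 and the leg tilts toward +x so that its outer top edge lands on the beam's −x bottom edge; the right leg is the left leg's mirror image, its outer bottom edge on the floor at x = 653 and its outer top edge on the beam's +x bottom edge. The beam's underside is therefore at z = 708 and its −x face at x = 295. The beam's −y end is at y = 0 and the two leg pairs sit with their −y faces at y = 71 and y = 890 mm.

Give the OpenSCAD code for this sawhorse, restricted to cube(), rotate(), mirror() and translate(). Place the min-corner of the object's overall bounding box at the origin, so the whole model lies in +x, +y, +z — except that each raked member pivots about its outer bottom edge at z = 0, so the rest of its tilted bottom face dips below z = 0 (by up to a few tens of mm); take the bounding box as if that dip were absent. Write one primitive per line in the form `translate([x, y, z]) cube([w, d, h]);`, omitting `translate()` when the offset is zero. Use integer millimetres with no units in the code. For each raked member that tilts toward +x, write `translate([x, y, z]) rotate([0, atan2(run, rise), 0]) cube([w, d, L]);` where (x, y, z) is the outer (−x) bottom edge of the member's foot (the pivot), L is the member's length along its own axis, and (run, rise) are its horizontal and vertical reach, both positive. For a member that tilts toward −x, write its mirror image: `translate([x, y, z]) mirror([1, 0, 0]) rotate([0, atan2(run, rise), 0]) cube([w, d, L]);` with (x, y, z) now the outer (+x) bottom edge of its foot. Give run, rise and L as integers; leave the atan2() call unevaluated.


// leg length = √(295² + 708²) = 767
// right-leg outer foot x = 2·295 + 63 = 653
// beam min-corner = (295, 0, 708)
translate([295, 0, 708]) cube([63, 999, 57]);
translate([0, 71, 0]) rotate([0, atan2(295, 708), 0]) cube([26, 38, 767]);
translate([653, 71, 0]) mirror([1, 0, 0]) rotate([0, atan2(295, 708), 0]) cube([26, 38, 767]);
translate([0, 890, 0]) rotate([0, atan2(295, 708), 0]) cube([26, 38, 767]);
translate([653, 890, 0]) mirror([1, 0, 0]) rotate([0, atan2(295, 708), 0]) cube([26, 38, 767]);


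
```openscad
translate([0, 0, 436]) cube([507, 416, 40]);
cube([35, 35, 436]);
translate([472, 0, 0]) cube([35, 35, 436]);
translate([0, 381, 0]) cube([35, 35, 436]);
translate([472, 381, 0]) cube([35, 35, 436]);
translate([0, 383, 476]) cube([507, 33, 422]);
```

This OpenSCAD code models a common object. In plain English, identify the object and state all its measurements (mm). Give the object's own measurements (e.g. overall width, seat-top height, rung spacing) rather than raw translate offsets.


A chair. The seat is a 507×416×40 mm slab with its top at z = 476 mm, on four 35×35 mm corner legs (flush with the seat edges, standing on z = 0). A flat backrest 33 mm thick, 422 mm tall, spans the full seat width and rises from the seat top along its +y edge, rear face flush with the rear of the seat.


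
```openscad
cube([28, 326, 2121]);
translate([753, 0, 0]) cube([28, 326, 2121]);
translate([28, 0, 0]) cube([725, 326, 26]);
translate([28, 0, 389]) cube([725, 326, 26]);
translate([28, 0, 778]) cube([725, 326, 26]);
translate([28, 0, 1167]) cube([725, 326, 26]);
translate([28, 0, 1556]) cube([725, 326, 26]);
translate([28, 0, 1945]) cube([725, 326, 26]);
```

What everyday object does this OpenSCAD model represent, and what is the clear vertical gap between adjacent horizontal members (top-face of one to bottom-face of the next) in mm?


A bookshelf. The clear shelf gap is 363 mm.

Two tall side panels with 6 horizontal boards between them — a bookshelf. The first two shelf undersides are at z = 0 and z = 389; with shelf thickness 26, the clear gap is 389 − 0 − 26 = 363 mm.


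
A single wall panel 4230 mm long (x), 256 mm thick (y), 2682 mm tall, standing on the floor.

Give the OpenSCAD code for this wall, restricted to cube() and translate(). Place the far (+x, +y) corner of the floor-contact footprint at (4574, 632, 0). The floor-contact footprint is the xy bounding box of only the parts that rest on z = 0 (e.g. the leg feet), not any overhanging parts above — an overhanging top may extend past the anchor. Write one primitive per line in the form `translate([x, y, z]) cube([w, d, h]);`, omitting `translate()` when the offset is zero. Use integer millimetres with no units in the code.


translate([344, 376, 0]) cube([4230, 256, 2682]);


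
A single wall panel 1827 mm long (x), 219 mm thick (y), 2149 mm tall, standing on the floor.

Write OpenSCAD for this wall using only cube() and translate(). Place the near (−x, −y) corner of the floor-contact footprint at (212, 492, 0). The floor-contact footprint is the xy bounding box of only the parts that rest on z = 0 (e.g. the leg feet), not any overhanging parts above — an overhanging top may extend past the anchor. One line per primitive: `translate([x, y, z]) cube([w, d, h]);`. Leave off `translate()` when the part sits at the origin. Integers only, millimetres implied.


translate([212, 492, 0]) cube([1827, 219, 2149]);


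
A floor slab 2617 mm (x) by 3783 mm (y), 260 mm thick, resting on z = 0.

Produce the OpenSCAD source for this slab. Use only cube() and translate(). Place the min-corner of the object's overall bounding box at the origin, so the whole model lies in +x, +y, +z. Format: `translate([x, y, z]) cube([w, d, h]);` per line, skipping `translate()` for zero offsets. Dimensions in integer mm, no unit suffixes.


cube([2617, 3783, 260]);


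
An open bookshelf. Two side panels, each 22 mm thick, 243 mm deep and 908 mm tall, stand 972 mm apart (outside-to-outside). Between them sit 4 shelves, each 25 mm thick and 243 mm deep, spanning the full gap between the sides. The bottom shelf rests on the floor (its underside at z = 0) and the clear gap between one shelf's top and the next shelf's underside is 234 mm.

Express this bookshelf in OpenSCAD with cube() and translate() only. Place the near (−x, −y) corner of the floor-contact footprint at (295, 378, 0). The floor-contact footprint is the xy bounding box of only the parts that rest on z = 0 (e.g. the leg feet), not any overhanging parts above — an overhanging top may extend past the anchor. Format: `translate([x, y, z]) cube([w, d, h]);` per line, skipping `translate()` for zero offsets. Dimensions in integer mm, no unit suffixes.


translate([295, 378, 0]) cube([22, 243, 908]);
translate([1245, 378, 0]) cube([22, 243, 908]);
translate([317, 378, 0]) cube([928, 243, 25]);
translate([317, 378, 259]) cube([928, 243, 25]);
translate([317, 378, 518]) cube([928, 243, 25]);
translate([317, 378, 777]) cube([928, 243, 25]);


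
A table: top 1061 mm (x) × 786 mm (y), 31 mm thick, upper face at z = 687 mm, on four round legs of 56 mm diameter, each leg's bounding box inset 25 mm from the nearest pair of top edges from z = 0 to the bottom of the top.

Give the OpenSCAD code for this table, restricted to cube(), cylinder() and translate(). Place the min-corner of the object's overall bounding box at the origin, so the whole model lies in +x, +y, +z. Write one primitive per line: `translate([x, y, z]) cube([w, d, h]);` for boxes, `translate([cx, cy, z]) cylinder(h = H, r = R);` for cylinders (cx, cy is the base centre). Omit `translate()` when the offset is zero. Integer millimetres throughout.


translate([0, 0, 656]) cube([1061, 786, 31]);
translate([53, 53, 0]) cylinder(h = 656, r = 28);
translate([1008, 53, 0]) cylinder(h = 656, r = 28);
translate([53, 733, 0]) cylinder(h = 656, r = 28);
translate([1008, 733, 0]) cylinder(h = 656, r = 28);


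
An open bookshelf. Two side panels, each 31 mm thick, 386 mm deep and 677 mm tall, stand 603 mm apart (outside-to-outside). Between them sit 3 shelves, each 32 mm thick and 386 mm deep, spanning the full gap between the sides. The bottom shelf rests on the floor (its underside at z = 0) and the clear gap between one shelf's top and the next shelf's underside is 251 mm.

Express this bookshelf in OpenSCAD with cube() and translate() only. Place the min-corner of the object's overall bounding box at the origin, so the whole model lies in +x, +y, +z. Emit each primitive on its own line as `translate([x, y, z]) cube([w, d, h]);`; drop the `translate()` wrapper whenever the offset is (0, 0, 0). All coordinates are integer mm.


cube([31, 386, 677]);
translate([572, 0, 0]) cube([31, 386, 677]);
translate([31, 0, 0]) cube([541, 386, 32]);
translate([31, 0, 283]) cube([541, 386, 32]);
translate([31, 0, 566]) cube([541, 386, 32]);


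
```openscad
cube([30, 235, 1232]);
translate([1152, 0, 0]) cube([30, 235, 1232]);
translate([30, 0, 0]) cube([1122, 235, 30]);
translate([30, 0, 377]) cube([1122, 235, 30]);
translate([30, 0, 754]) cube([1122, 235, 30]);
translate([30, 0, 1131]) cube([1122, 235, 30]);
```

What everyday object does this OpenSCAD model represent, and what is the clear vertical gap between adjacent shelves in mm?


A bookshelf. The clear shelf gap is 347 mm.

Two tall side panels with 4 horizontal boards between them — a bookshelf. The first two shelf undersides are at z = 0 and z = 377; with shelf thickness 30, the clear gap is 377 − 0 − 30 = 347 mm.


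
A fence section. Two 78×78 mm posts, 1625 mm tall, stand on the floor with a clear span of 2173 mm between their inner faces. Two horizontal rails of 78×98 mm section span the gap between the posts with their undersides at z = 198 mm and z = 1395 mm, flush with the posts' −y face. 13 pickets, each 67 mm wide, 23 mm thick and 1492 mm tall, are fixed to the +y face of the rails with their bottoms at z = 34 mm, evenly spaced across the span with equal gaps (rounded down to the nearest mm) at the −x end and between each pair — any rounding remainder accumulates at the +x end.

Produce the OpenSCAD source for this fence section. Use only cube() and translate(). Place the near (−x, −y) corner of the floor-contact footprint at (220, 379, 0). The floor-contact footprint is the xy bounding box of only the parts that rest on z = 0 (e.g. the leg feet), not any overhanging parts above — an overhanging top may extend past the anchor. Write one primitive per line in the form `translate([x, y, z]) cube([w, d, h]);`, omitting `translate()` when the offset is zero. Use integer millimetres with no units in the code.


translate([220, 379, 0]) cube([78, 78, 1625]);
translate([2471, 379, 0]) cube([78, 78, 1625]);
translate([298, 379, 198]) cube([2173, 78, 98]);
translate([298, 379, 1395]) cube([2173, 78, 98]);
translate([391, 457, 34]) cube([67, 23, 1492]);
translate([551, 457, 34]) cube([67, 23, 1492]);
translate([711, 457, 34]) cube([67, 23, 1492]);
translate([871, 457, 34]) cube([67, 23, 1492]);
translate([1031, 457, 34]) cube([67, 23, 1492]);
translate([1191, 457, 34]) cube([67, 23, 1492]);
translate([1351, 457, 34]) cube([67, 23, 1492]);
translate([1511, 457, 34]) cube([67, 23, 1492]);
translate([1671, 457, 34]) cube([67, 23, 1492]);
translate([1831, 457, 34]) cube([67, 23, 1492]);
translate([1991, 457, 34]) cube([67, 23, 1492]);
translate([2151, 457, 34]) cube([67, 23, 1492]);
translate([2311, 457, 34]) cube([67, 23, 1492]);


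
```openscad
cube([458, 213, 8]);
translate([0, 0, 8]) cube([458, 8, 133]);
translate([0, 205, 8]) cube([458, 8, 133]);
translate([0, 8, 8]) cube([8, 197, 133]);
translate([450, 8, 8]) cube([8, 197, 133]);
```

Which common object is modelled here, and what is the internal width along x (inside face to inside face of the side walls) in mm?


An open box. The internal width is 442 mm.

A 458×213 base slab with four walls standing on it — an open box. The base is 458 mm wide and the walls are 8 mm thick, so the internal width is 458 − 2 × 8 = 442 mm.


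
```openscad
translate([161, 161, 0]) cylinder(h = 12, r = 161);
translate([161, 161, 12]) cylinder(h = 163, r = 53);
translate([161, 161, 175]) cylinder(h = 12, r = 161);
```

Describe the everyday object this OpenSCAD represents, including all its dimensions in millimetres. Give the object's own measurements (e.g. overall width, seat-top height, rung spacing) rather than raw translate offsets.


A spool: two coaxial disc flanges of radius 161 mm and thickness 12 mm, joined by a core cylinder of radius 53 mm and height 163 mm. The lower flange rests on z = 0 and the three cylinders share a vertical axis.


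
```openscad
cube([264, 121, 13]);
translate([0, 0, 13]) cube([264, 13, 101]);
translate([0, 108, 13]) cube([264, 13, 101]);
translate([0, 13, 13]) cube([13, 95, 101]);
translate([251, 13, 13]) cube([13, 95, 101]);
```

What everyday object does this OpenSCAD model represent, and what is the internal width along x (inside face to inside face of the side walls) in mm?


An open box. The internal width is 238 mm.

A 264×121 base slab with four walls standing on it — an open box. The base is 264 mm wide and the walls are 13 mm thick, so the internal width is 264 − 2 × 13 = 238 mm.


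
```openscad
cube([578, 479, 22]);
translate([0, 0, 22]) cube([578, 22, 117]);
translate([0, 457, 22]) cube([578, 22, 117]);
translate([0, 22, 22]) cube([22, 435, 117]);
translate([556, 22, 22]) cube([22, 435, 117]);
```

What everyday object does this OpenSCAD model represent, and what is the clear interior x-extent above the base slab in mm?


An open box. The internal width is 534 mm.

A 578×479 base slab with four walls standing on it — an open box. The base is 578 mm wide and the walls are 22 mm thick, so the internal width is 578 − 2 × 22 = 534 mm.


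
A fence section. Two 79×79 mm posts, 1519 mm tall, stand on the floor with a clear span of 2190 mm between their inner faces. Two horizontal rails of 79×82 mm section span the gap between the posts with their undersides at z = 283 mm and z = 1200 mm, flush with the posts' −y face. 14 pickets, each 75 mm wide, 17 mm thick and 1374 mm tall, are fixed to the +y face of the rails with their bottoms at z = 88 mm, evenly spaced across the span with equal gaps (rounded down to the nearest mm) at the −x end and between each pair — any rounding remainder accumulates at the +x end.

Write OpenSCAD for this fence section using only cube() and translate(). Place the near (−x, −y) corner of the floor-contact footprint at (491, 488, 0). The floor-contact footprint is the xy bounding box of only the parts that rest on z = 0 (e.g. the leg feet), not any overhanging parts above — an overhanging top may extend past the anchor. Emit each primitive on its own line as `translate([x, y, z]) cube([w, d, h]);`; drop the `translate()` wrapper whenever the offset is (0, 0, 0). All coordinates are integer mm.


translate([491, 488, 0]) cube([79, 79, 1519]);
translate([2760, 488, 0]) cube([79, 79, 1519]);
translate([570, 488, 283]) cube([2190, 79, 82]);
translate([570, 488, 1200]) cube([2190, 79, 82]);
translate([646, 567, 88]) cube([75, 17, 1374]);
translate([797, 567, 88]) cube([75, 17, 1374]);
translate([948, 567, 88]) cube([75, 17, 1374]);
translate([1099, 567, 88]) cube([75, 17, 1374]);
translate([1250, 567, 88]) cube([75, 17, 1374]);
translate([1401, 567, 88]) cube([75, 17, 1374]);
translate([1552, 567, 88]) cube([75, 17, 1374]);
translate([1703, 567, 88]) cube([75, 17, 1374]);
translate([1854, 567, 88]) cube([75, 17, 1374]);
translate([2005, 567, 88]) cube([75, 17, 1374]);
translate([2156, 567, 88]) cube([75, 17, 1374]);
translate([2307, 567, 88]) cube([75, 17, 1374]);
translate([2458, 567, 88]) cube([75, 17, 1374]);
translate([2609, 567, 88]) cube([75, 17, 1374]);


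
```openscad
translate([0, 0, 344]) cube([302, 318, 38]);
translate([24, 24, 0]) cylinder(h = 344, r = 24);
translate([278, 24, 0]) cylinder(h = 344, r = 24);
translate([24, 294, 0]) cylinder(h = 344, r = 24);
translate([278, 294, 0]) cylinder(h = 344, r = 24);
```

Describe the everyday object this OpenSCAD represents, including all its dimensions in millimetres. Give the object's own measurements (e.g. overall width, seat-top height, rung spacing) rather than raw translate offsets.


A simple wooden stool: a rectangular seat 302 mm (x) by 318 mm (y), 38 mm thick, top face at z = 382 mm, on four round legs, each 48 mm in diameter. The legs rest on z = 0, each leg's axis is inset half a diameter from the nearest pair of seat edges (so the leg's bounding box is flush with the corner).


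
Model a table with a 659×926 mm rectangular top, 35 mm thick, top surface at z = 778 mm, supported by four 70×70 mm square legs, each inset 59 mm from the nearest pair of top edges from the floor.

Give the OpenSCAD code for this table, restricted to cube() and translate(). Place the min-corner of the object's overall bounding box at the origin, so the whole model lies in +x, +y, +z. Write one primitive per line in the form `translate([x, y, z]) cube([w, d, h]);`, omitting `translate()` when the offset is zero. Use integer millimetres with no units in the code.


// leg_h = 778 - 35 = 743
translate([0, 0, 743]) cube([659, 926, 35]);
translate([59, 59, 0]) cube([70, 70, 743]);
translate([530, 59, 0]) cube([70, 70, 743]);
translate([59, 797, 0]) cube([70, 70, 743]);
translate([530, 797, 0]) cube([70, 70, 743]);


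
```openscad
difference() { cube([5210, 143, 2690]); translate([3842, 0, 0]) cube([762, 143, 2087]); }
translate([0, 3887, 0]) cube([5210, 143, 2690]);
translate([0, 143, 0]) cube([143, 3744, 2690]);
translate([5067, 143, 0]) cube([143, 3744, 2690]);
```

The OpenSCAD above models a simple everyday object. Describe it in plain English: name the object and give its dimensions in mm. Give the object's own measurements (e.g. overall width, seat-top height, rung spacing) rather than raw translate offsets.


A single room: four walls, each 2690 mm tall and 143 mm thick, enclosing an outside footprint 5210×4030 mm (x × y), no floor or roof. The front and back walls (−y and +y sides) run the full x-width; the side walls fit between their inner faces. A door opening 762 mm wide and 2087 mm tall is cut through the front wall from the floor up, its −x edge 3842 mm from the wall's −x end.


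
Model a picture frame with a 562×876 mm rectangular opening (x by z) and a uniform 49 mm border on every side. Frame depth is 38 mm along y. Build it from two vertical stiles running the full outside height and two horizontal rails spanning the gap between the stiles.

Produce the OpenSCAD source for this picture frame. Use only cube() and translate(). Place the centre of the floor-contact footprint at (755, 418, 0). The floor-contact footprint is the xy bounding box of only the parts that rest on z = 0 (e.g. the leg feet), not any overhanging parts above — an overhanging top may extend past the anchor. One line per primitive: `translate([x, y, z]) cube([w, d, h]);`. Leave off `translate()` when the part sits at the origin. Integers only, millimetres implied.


translate([425, 399, 0]) cube([49, 38, 974]);
translate([1036, 399, 0]) cube([49, 38, 974]);
translate([474, 399, 0]) cube([562, 38, 49]);
translate([474, 399, 925]) cube([562, 38, 49]);


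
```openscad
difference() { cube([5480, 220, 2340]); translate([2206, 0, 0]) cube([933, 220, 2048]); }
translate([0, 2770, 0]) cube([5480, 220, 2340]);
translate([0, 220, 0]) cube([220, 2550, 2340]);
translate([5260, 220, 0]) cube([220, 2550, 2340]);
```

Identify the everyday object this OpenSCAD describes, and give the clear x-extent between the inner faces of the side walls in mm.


A single room. The interior width is 5040 mm.

Four walls enclosing a rectangle with a door in the front wall — a room. Outside width 5480 minus two 220 mm walls gives 5040 mm.


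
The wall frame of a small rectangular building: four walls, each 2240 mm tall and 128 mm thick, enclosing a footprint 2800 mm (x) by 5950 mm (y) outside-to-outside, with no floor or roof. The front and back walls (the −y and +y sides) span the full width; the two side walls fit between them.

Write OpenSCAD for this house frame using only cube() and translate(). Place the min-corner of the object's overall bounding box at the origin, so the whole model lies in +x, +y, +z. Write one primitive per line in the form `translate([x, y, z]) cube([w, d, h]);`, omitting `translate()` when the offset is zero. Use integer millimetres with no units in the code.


cube([2800, 128, 2240]);
translate([0, 5822, 0]) cube([2800, 128, 2240]);
translate([0, 128, 0]) cube([128, 5694, 2240]);
translate([2672, 128, 0]) cube([128, 5694, 2240]);


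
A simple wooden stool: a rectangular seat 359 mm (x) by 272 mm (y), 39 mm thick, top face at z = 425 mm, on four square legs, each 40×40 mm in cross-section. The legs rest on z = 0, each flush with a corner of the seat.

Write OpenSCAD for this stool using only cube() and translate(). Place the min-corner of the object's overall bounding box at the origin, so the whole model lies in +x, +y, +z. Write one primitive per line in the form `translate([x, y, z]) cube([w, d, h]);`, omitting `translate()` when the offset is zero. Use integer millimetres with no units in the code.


// leg_h = 425 - 39 = 386
translate([0, 0, 386]) cube([359, 272, 39]);
cube([40, 40, 386]);
translate([319, 0, 0]) cube([40, 40, 386]);
translate([0, 232, 0]) cube([40, 40, 386]);
translate([319, 232, 0]) cube([40, 40, 386]);
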